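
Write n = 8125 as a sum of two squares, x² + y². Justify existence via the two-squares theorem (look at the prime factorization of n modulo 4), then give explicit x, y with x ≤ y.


Step 1: Factor n = 8125 = 5^4 · 13.
Step 2: Check the mod-4 condition on each prime factor: 5 ≡ 1 (mod 4), exponent 4; 13 ≡ 1 (mod 4), exponent 1.
All primes ≡ 3 (mod 4) appear to even exponent (or don't appear), so by the two-squares theorem n IS expressible as a sum of two squares.
Step 3: Build a representation. Group n = k² · m with k = 5 and m = 5 · 5 · 13 = 325 (a product of primes ≡ 1 (mod 4)); a representation of m scales to one of n via (k·x)² + (k·y)² = k²(x² + y²). Each prime p ≡ 1 (mod 4) is itself a sum of two squares; find a² by testing p − a² for a perfect square:
  5: 5 − 1² = 4 = 2² ⇒ 5 = 1² + 2².
  13: 13 − 1² = 12, 13 − 2² = 9 = 3² ⇒ 13 = 2² + 3².
  Combine using the Brahmagupta–Fibonacci identity (a² + b²)(c² + d²) = (ac − bd)² + (ad + bc)² = (ac + bd)² + (ad − bc)²:
  5 · 5 = 25: from (1² + 2²)(1² + 2²), take (1·1 − 2·2, 1·2 + 2·1) = (1 − 4, 2 + 2) = (-3, 4); dropping signs (only squares matter) gives (3, 4); check 3² + 4² = 9 + 16 = 25 ✓.
  25 · 13 = 325: from (3² + 4²)(2² + 3²), take (3·2 − 4·3, 3·3 + 4·2) = (6 − 12, 9 + 8) = (-6, 17); dropping signs (only squares matter) gives (6, 17); check 6² + 17² = 36 + 289 = 325 ✓.
  Scale by k = 5: (5·6, 5·17) = (30, 85).
Step 4: Order so x ≤ y and verify: 30² + 85² = 900 + 7225 = 8125 = n. ✓

n = 8125 = 30² + 85² (one valid representation with x ≤ y).


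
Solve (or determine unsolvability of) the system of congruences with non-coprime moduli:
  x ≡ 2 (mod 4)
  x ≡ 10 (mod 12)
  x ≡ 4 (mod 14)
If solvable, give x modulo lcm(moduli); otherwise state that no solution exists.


Moduli 4, 12, 14 are not pairwise coprime, so CRT works modulo lcm(m_i) when all pairwise compatibility conditions hold.
Pairwise compatibility: gcd(m_i, m_j) must divide a_i - a_j for every pair.
Merge one congruence at a time:
  Start: x ≡ 2 (mod 4).
  Combine with x ≡ 10 (mod 12): gcd(4, 12) = 4; 10 - 2 = 8, which IS divisible by 4, so compatible.
    Write x = 2 + 4·t and substitute into x ≡ 10 (mod 12): 4·t ≡ 10 − 2 = 8 (mod 12).
    Divide the congruence (and modulus) by g = 4: 1·t ≡ 2 (mod 3).
    So t ≡ 2 (mod 3).
    Then x = 2 + 4·2 = 10, valid modulo lcm(4, 12) = 12: x ≡ 10 (mod 12).
  Combine with x ≡ 4 (mod 14): gcd(12, 14) = 2; 4 - 10 = -6, which IS divisible by 2, so compatible.
    Write x = 10 + 12·t and substitute into x ≡ 4 (mod 14): 12·t ≡ 4 − 10 = -6 (mod 14).
    Divide the congruence (and modulus) by g = 2: 6·t ≡ -3 (mod 7).
    Reduce coefficients mod 7: 6·t ≡ 4 (mod 7).
    The inverse of 6 mod 7 is 6 (since 6·6 = 36 = 5·7 + 1), so t ≡ 6·4 = 24 ≡ 3 (mod 7).
    Then x = 10 + 12·3 = 46, valid modulo lcm(12, 14) = 84: x ≡ 46 (mod 84).
Verify: 46 mod 4 = 2, 46 mod 12 = 10, 46 mod 14 = 4.

x ≡ 46 (mod 84).


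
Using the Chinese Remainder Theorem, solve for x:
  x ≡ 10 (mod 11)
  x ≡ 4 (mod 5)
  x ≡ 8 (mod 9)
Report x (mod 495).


Moduli 11, 5, 9 are pairwise coprime; by CRT there is a unique solution modulo M = 11 · 5 · 9 = 495.
Solve pairwise, accumulating the modulus:
  Start with x ≡ 10 (mod 11).
  Combine with x ≡ 4 (mod 5): since gcd(11, 5) = 1, we get a unique residue mod 55.
    Write x = 10 + 11·t and substitute into x ≡ 4 (mod 5): 11·t ≡ 4 − 10 = -6 (mod 5).
    Reduce coefficients mod 5: 1·t ≡ 4 (mod 5).
    So t ≡ 4 (mod 5).
    Then x = 10 + 11·4 = 54, valid modulo lcm(11, 5) = 55: x ≡ 54 (mod 55).
  Combine with x ≡ 8 (mod 9): since gcd(55, 9) = 1, we get a unique residue mod 495.
    Write x = 54 + 55·t and substitute into x ≡ 8 (mod 9): 55·t ≡ 8 − 54 = -46 (mod 9).
    Reduce coefficients mod 9: 1·t ≡ 8 (mod 9).
    So t ≡ 8 (mod 9).
    Then x = 54 + 55·8 = 494, valid modulo lcm(55, 9) = 495: x ≡ 494 (mod 495).
Verify: 494 mod 11 = 10 ✓, 494 mod 5 = 4 ✓, 494 mod 9 = 8 ✓.

x ≡ 494 (mod 495).


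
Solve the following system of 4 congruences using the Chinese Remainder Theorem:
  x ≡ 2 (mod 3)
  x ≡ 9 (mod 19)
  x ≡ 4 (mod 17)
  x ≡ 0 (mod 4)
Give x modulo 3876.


Product of moduli M = 3 · 19 · 17 · 4 = 3876.
Merge one congruence at a time:
  Start: x ≡ 2 (mod 3).
  Combine with x ≡ 9 (mod 19); new modulus lcm = 57.
    Write x = 2 + 3·t and substitute into x ≡ 9 (mod 19): 3·t ≡ 9 − 2 = 7 (mod 19).
    The inverse of 3 mod 19 is 13 (since 3·13 = 39 = 2·19 + 1), so t ≡ 13·7 = 91 ≡ 15 (mod 19).
    Then x = 2 + 3·15 = 47, valid modulo lcm(3, 19) = 57: x ≡ 47 (mod 57).
  Combine with x ≡ 4 (mod 17); new modulus lcm = 969.
    Write x = 47 + 57·t and substitute into x ≡ 4 (mod 17): 57·t ≡ 4 − 47 = -43 (mod 17).
    Reduce coefficients mod 17: 6·t ≡ 8 (mod 17).
    The inverse of 6 mod 17 is 3 (since 6·3 = 18 = 1·17 + 1), so t ≡ 3·8 = 24 ≡ 7 (mod 17).
    Then x = 47 + 57·7 = 446, valid modulo lcm(57, 17) = 969: x ≡ 446 (mod 969).
  Combine with x ≡ 0 (mod 4); new modulus lcm = 3876.
    Write x = 446 + 969·t and substitute into x ≡ 0 (mod 4): 969·t ≡ 0 − 446 = -446 (mod 4).
    Reduce coefficients mod 4: 1·t ≡ 2 (mod 4).
    So t ≡ 2 (mod 4).
    Then x = 446 + 969·2 = 2384, valid modulo lcm(969, 4) = 3876: x ≡ 2384 (mod 3876).
Verify against each original: 2384 mod 3 = 2, 2384 mod 19 = 9, 2384 mod 17 = 4, 2384 mod 4 = 0.

x ≡ 2384 (mod 3876).


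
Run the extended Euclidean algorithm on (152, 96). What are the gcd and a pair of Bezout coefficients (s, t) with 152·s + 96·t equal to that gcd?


Euclidean algorithm on (152, 96) — divide until remainder is 0:
  152 = 1 · 96 + 56
  96 = 1 · 56 + 40
  56 = 1 · 40 + 16
  40 = 2 · 16 + 8
  16 = 2 · 8 + 0
gcd(152, 96) = 8.
Track Bezout coefficients alongside the remainders: start with r₀ = 152 = a·1 + b·0 (s = 1, t = 0) and r₁ = 96 = a·0 + b·1 (s = 0, t = 1); each new remainder r_{k+1} = r_{k-1} − q_k·r_k inherits s_{k+1} = s_{k-1} − q_k·s_k, t_{k+1} = t_{k-1} − q_k·t_k, so r_k = a·s_k + b·t_k at every step:
  q = 1: r = 56, s = 1 − 1·0 = 1, t = 0 − 1·1 = -1  (check: 152·1 + 96·(-1) = 56)
  q = 1: r = 40, s = 0 − 1·1 = -1, t = 1 − 1·(-1) = 2  (check: 152·(-1) + 96·2 = 40)
  q = 1: r = 16, s = 1 − 1·(-1) = 2, t = -1 − 1·2 = -3  (check: 152·2 + 96·(-3) = 16)
  q = 2: r = 8, s = -1 − 2·2 = -5, t = 2 − 2·(-3) = 8  (check: 152·(-5) + 96·8 = 8)
The row with r = 8 (the gcd) gives the Bezout coefficients s = -5, t = 8.
Result: 152 · (-5) + 96 · (8) = 8.

gcd(152, 96) = 8; s = -5, t = 8 (check: 152·(-5) + 96·8 = 8).


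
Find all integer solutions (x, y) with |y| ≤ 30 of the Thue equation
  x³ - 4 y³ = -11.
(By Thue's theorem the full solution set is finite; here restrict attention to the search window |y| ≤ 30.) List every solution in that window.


The equation is x³ - 4y³ = -11. For fixed y, x³ = 4·y³ − 11, so a solution requires the RHS to be a perfect cube.
Strategy: iterate y from -30 to 30, compute RHS = 4·y³ − 11, and check whether it is a (positive or negative) perfect cube.
Check small values of y:
  y = 0: RHS = -11 is not a perfect cube.
  y = 1: RHS = -7 is not a perfect cube.
  y = -1: RHS = -15 is not a perfect cube.
  y = 2: RHS = 21 is not a perfect cube.
  y = -2: RHS = -43 is not a perfect cube.
  y = 3: RHS = 97 is not a perfect cube.
  y = -3: RHS = -119 is not a perfect cube.
Continuing the search up to |y| = 30 finds no solutions either.
No (x, y) in the scanned range satisfies the equation.

No integer solutions with |y| ≤ 30.


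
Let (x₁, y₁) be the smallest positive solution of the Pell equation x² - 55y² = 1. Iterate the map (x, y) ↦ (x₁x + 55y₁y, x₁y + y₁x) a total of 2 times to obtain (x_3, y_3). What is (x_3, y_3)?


Step 1: Find the fundamental solution (x₁, y₁) of x² - 55y² = 1.
  Expand √55 as a continued fraction. a₀ = ⌊√55⌋ = 7; iterate m_{k+1} = d_k·a_k − m_k, d_{k+1} = (55 − m_{k+1}²)/d_k, a_{k+1} = ⌊(a₀ + m_{k+1})/d_{k+1}⌋ (starting m₀ = 0, d₀ = 1), with convergents p_k = a_k·p_{k-1} + p_{k-2}, q_k = a_k·q_{k-1} + q_{k-2} (p₋₁ = 1, q₋₁ = 0):
  k = 0: a₀ = 7; p₀/q₀ = 7/1; p₀² − 55·q₀² = 49 − 55 = -6.
  k = 1: m = 7, d = 6, a = ⌊(7 + 7)/6⌋ = 2; p/q = (2·7 + 1)/(2·1 + 0) = 15/2; p² − 55·q² = 225 − 220 = 5.
  k = 2: m = 5, d = 5, a = ⌊(7 + 5)/5⌋ = 2; p/q = (2·15 + 7)/(2·2 + 1) = 37/5; p² − 55·q² = 1369 − 1375 = -6.
  k = 3: m = 5, d = 6, a = ⌊(7 + 5)/6⌋ = 2; p/q = (2·37 + 15)/(2·5 + 2) = 89/12; p² − 55·q² = 7921 − 7920 = 1.
  The first convergent with p² − 55·q² = 1 gives the fundamental solution (x₁, y₁) = (89, 12).
Step 2: Apply the recurrence (x_{n+1}, y_{n+1}) = (x₁x_n + 55y₁y_n, x₁y_n + y₁x_n) repeatedly.
  From (x_1, y_1) = (89, 12): x_2 = 89·89 + 55·12·12 = 15841; y_2 = 89·12 + 12·89 = 2136.
  From (x_2, y_2) = (15841, 2136): x_3 = 89·15841 + 55·12·2136 = 2819609; y_3 = 89·2136 + 12·15841 = 380196.
Step 3: Verify x_3² - 55·y_3² = 7950194912881 - 7950194912880 = 1 (should be 1). ✓

(x_1, y_1) = (89, 12); (x_3, y_3) = (2819609, 380196).


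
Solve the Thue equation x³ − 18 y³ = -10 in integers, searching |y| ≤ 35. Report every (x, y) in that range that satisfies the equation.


The equation is x³ - 18y³ = -10. For fixed y, x³ = 18·y³ − 10, so a solution requires the RHS to be a perfect cube.
Strategy: iterate y from -35 to 35, compute RHS = 18·y³ − 10, and check whether it is a (positive or negative) perfect cube.
Check small values of y:
  y = 0: RHS = -10 is not a perfect cube.
  y = 1: RHS = 8 = (2)³ ⇒ x = 2 works.
  y = -1: RHS = -28 is not a perfect cube.
  y = 2: RHS = 134 is not a perfect cube.
  y = -2: RHS = -154 is not a perfect cube.
  y = 3: RHS = 476 is not a perfect cube.
  y = -3: RHS = -496 is not a perfect cube.
Continuing the search up to |y| = 35 finds no further solutions beyond those listed.
Collected solutions: (2, 1).

Solutions (with |y| ≤ 35): (2, 1).


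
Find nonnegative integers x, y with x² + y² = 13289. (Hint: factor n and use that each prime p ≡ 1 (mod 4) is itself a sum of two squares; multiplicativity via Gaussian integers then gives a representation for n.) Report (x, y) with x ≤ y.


Step 1: Factor n = 13289 = 97 · 137.
Step 2: Check the mod-4 condition on each prime factor: 97 ≡ 1 (mod 4), exponent 1; 137 ≡ 1 (mod 4), exponent 1.
All primes ≡ 3 (mod 4) appear to even exponent (or don't appear), so by the two-squares theorem n IS expressible as a sum of two squares.
Step 3: Build a representation. Here n = 97 · 137 is a product of primes ≡ 1 (mod 4). Each prime p ≡ 1 (mod 4) is itself a sum of two squares; find a² by testing p − a² for a perfect square:
  97: 97 − 1² = 96, 97 − 2² = 93, 97 − 3² = 88, 97 − 4² = 81 = 9² ⇒ 97 = 4² + 9².
  137: 137 − 1² = 136, 137 − 2² = 133, 137 − 3² = 128, 137 − 4² = 121 = 11² ⇒ 137 = 4² + 11².
  Combine using the Brahmagupta–Fibonacci identity (a² + b²)(c² + d²) = (ac − bd)² + (ad + bc)² = (ac + bd)² + (ad − bc)²:
  97 · 137 = 13289: from (4² + 9²)(4² + 11²), take (4·4 − 9·11, 4·11 + 9·4) = (16 − 99, 44 + 36) = (-83, 80); dropping signs (only squares matter) gives (83, 80); check 83² + 80² = 6889 + 6400 = 13289 ✓.
Step 4: Order so x ≤ y and verify: 80² + 83² = 6400 + 6889 = 13289 = n. ✓

n = 13289 = 80² + 83² (one valid representation with x ≤ y).


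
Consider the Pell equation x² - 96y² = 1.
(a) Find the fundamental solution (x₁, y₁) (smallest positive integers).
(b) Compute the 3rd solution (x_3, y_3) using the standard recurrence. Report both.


Step 1: Find the fundamental solution (x₁, y₁) of x² - 96y² = 1.
  Expand √96 as a continued fraction. a₀ = ⌊√96⌋ = 9; iterate m_{k+1} = d_k·a_k − m_k, d_{k+1} = (96 − m_{k+1}²)/d_k, a_{k+1} = ⌊(a₀ + m_{k+1})/d_{k+1}⌋ (starting m₀ = 0, d₀ = 1), with convergents p_k = a_k·p_{k-1} + p_{k-2}, q_k = a_k·q_{k-1} + q_{k-2} (p₋₁ = 1, q₋₁ = 0):
  k = 0: a₀ = 9; p₀/q₀ = 9/1; p₀² − 96·q₀² = 81 − 96 = -15.
  k = 1: m = 9, d = 15, a = ⌊(9 + 9)/15⌋ = 1; p/q = (1·9 + 1)/(1·1 + 0) = 10/1; p² − 96·q² = 100 − 96 = 4.
  k = 2: m = 6, d = 4, a = ⌊(9 + 6)/4⌋ = 3; p/q = (3·10 + 9)/(3·1 + 1) = 39/4; p² − 96·q² = 1521 − 1536 = -15.
  k = 3: m = 6, d = 15, a = ⌊(9 + 6)/15⌋ = 1; p/q = (1·39 + 10)/(1·4 + 1) = 49/5; p² − 96·q² = 2401 − 2400 = 1.
  The first convergent with p² − 96·q² = 1 gives the fundamental solution (x₁, y₁) = (49, 5).
Step 2: Apply the recurrence (x_{n+1}, y_{n+1}) = (x₁x_n + 96y₁y_n, x₁y_n + y₁x_n) repeatedly.
  From (x_1, y_1) = (49, 5): x_2 = 49·49 + 96·5·5 = 4801; y_2 = 49·5 + 5·49 = 490.
  From (x_2, y_2) = (4801, 490): x_3 = 49·4801 + 96·5·490 = 470449; y_3 = 49·490 + 5·4801 = 48015.
Step 3: Verify x_3² - 96·y_3² = 221322261601 - 221322261600 = 1 (should be 1). ✓

(x_1, y_1) = (49, 5); (x_3, y_3) = (470449, 48015).


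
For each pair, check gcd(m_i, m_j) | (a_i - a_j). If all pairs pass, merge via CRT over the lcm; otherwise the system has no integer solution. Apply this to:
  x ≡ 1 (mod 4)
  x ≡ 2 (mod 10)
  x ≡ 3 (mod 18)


Moduli 4, 10, 18 are not pairwise coprime, so CRT works modulo lcm(m_i) when all pairwise compatibility conditions hold.
Pairwise compatibility: gcd(m_i, m_j) must divide a_i - a_j for every pair.
Merge one congruence at a time:
  Start: x ≡ 1 (mod 4).
  Combine with x ≡ 2 (mod 10): gcd(4, 10) = 2, and 2 - 1 = 1 is NOT divisible by 2.
    ⇒ system is inconsistent (no integer solution).

No solution (the system is inconsistent).


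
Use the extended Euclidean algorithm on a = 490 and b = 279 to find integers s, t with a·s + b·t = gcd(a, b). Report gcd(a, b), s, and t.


Euclidean algorithm on (490, 279) — divide until remainder is 0:
  490 = 1 · 279 + 211
  279 = 1 · 211 + 68
  211 = 3 · 68 + 7
  68 = 9 · 7 + 5
  7 = 1 · 5 + 2
  5 = 2 · 2 + 1
  2 = 2 · 1 + 0
gcd(490, 279) = 1.
Track Bezout coefficients alongside the remainders: start with r₀ = 490 = a·1 + b·0 (s = 1, t = 0) and r₁ = 279 = a·0 + b·1 (s = 0, t = 1); each new remainder r_{k+1} = r_{k-1} − q_k·r_k inherits s_{k+1} = s_{k-1} − q_k·s_k, t_{k+1} = t_{k-1} − q_k·t_k, so r_k = a·s_k + b·t_k at every step:
  q = 1: r = 211, s = 1 − 1·0 = 1, t = 0 − 1·1 = -1  (check: 490·1 + 279·(-1) = 211)
  q = 1: r = 68, s = 0 − 1·1 = -1, t = 1 − 1·(-1) = 2  (check: 490·(-1) + 279·2 = 68)
  q = 3: r = 7, s = 1 − 3·(-1) = 4, t = -1 − 3·2 = -7  (check: 490·4 + 279·(-7) = 7)
  q = 9: r = 5, s = -1 − 9·4 = -37, t = 2 − 9·(-7) = 65  (check: 490·(-37) + 279·65 = 5)
  q = 1: r = 2, s = 4 − 1·(-37) = 41, t = -7 − 1·65 = -72  (check: 490·41 + 279·(-72) = 2)
  q = 2: r = 1, s = -37 − 2·41 = -119, t = 65 − 2·(-72) = 209  (check: 490·(-119) + 279·209 = 1)
The row with r = 1 (the gcd) gives the Bezout coefficients s = -119, t = 209.
Result: 490 · (-119) + 279 · (209) = 1.

gcd(490, 279) = 1; s = -119, t = 209 (check: 490·(-119) + 279·209 = 1).


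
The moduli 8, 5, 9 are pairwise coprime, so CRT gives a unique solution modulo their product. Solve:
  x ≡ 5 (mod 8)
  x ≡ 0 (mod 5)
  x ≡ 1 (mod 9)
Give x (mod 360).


Moduli 8, 5, 9 are pairwise coprime; by CRT there is a unique solution modulo M = 8 · 5 · 9 = 360.
Solve pairwise, accumulating the modulus:
  Start with x ≡ 5 (mod 8).
  Combine with x ≡ 0 (mod 5): since gcd(8, 5) = 1, we get a unique residue mod 40.
    Write x = 5 + 8·t and substitute into x ≡ 0 (mod 5): 8·t ≡ 0 − 5 = -5 (mod 5).
    Reduce coefficients mod 5: 3·t ≡ 0 (mod 5).
    The inverse of 3 mod 5 is 2 (since 3·2 = 6 = 1·5 + 1), so t ≡ 2·0 = 0 ≡ 0 (mod 5).
    Then x = 5 + 8·0 = 5, valid modulo lcm(8, 5) = 40: x ≡ 5 (mod 40).
  Combine with x ≡ 1 (mod 9): since gcd(40, 9) = 1, we get a unique residue mod 360.
    Write x = 5 + 40·t and substitute into x ≡ 1 (mod 9): 40·t ≡ 1 − 5 = -4 (mod 9).
    Reduce coefficients mod 9: 4·t ≡ 5 (mod 9).
    The inverse of 4 mod 9 is 7 (since 4·7 = 28 = 3·9 + 1), so t ≡ 7·5 = 35 ≡ 8 (mod 9).
    Then x = 5 + 40·8 = 325, valid modulo lcm(40, 9) = 360: x ≡ 325 (mod 360).
Verify: 325 mod 8 = 5 ✓, 325 mod 5 = 0 ✓, 325 mod 9 = 1 ✓.

x ≡ 325 (mod 360).


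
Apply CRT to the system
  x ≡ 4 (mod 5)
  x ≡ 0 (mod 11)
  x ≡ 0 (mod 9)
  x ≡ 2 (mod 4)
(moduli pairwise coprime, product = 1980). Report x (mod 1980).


Product of moduli M = 5 · 11 · 9 · 4 = 1980.
Merge one congruence at a time:
  Start: x ≡ 4 (mod 5).
  Combine with x ≡ 0 (mod 11); new modulus lcm = 55.
    Write x = 4 + 5·t and substitute into x ≡ 0 (mod 11): 5·t ≡ 0 − 4 = -4 (mod 11).
    Reduce coefficients mod 11: 5·t ≡ 7 (mod 11).
    The inverse of 5 mod 11 is 9 (since 5·9 = 45 = 4·11 + 1), so t ≡ 9·7 = 63 ≡ 8 (mod 11).
    Then x = 4 + 5·8 = 44, valid modulo lcm(5, 11) = 55: x ≡ 44 (mod 55).
  Combine with x ≡ 0 (mod 9); new modulus lcm = 495.
    Write x = 44 + 55·t and substitute into x ≡ 0 (mod 9): 55·t ≡ 0 − 44 = -44 (mod 9).
    Reduce coefficients mod 9: 1·t ≡ 1 (mod 9).
    So t ≡ 1 (mod 9).
    Then x = 44 + 55·1 = 99, valid modulo lcm(55, 9) = 495: x ≡ 99 (mod 495).
  Combine with x ≡ 2 (mod 4); new modulus lcm = 1980.
    Write x = 99 + 495·t and substitute into x ≡ 2 (mod 4): 495·t ≡ 2 − 99 = -97 (mod 4).
    Reduce coefficients mod 4: 3·t ≡ 3 (mod 4).
    The inverse of 3 mod 4 is 3 (since 3·3 = 9 = 2·4 + 1), so t ≡ 3·3 = 9 ≡ 1 (mod 4).
    Then x = 99 + 495·1 = 594, valid modulo lcm(495, 4) = 1980: x ≡ 594 (mod 1980).
Verify against each original: 594 mod 5 = 4, 594 mod 11 = 0, 594 mod 9 = 0, 594 mod 4 = 2.

x ≡ 594 (mod 1980).


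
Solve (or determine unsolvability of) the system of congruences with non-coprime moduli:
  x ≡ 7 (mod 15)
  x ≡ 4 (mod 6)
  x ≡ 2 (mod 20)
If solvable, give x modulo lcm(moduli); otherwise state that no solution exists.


Moduli 15, 6, 20 are not pairwise coprime, so CRT works modulo lcm(m_i) when all pairwise compatibility conditions hold.
Pairwise compatibility: gcd(m_i, m_j) must divide a_i - a_j for every pair.
Merge one congruence at a time:
  Start: x ≡ 7 (mod 15).
  Combine with x ≡ 4 (mod 6): gcd(15, 6) = 3; 4 - 7 = -3, which IS divisible by 3, so compatible.
    Write x = 7 + 15·t and substitute into x ≡ 4 (mod 6): 15·t ≡ 4 − 7 = -3 (mod 6).
    Divide the congruence (and modulus) by g = 3: 5·t ≡ -1 (mod 2).
    Reduce coefficients mod 2: 1·t ≡ 1 (mod 2).
    So t ≡ 1 (mod 2).
    Then x = 7 + 15·1 = 22, valid modulo lcm(15, 6) = 30: x ≡ 22 (mod 30).
  Combine with x ≡ 2 (mod 20): gcd(30, 20) = 10; 2 - 22 = -20, which IS divisible by 10, so compatible.
    Write x = 22 + 30·t and substitute into x ≡ 2 (mod 20): 30·t ≡ 2 − 22 = -20 (mod 20).
    Divide the congruence (and modulus) by g = 10: 3·t ≡ -2 (mod 2).
    Reduce coefficients mod 2: 1·t ≡ 0 (mod 2).
    So t ≡ 0 (mod 2).
    Then x = 22 + 30·0 = 22, valid modulo lcm(30, 20) = 60: x ≡ 22 (mod 60).
Verify: 22 mod 15 = 7, 22 mod 6 = 4, 22 mod 20 = 2.

x ≡ 22 (mod 60).


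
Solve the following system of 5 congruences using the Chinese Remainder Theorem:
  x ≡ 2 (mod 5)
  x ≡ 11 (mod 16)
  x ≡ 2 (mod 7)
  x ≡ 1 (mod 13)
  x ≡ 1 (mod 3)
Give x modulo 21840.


Product of moduli M = 5 · 16 · 7 · 13 · 3 = 21840.
Merge one congruence at a time:
  Start: x ≡ 2 (mod 5).
  Combine with x ≡ 11 (mod 16); new modulus lcm = 80.
    Write x = 2 + 5·t and substitute into x ≡ 11 (mod 16): 5·t ≡ 11 − 2 = 9 (mod 16).
    The inverse of 5 mod 16 is 13 (since 5·13 = 65 = 4·16 + 1), so t ≡ 13·9 = 117 ≡ 5 (mod 16).
    Then x = 2 + 5·5 = 27, valid modulo lcm(5, 16) = 80: x ≡ 27 (mod 80).
  Combine with x ≡ 2 (mod 7); new modulus lcm = 560.
    Write x = 27 + 80·t and substitute into x ≡ 2 (mod 7): 80·t ≡ 2 − 27 = -25 (mod 7).
    Reduce coefficients mod 7: 3·t ≡ 3 (mod 7).
    The inverse of 3 mod 7 is 5 (since 3·5 = 15 = 2·7 + 1), so t ≡ 5·3 = 15 ≡ 1 (mod 7).
    Then x = 27 + 80·1 = 107, valid modulo lcm(80, 7) = 560: x ≡ 107 (mod 560).
  Combine with x ≡ 1 (mod 13); new modulus lcm = 7280.
    Write x = 107 + 560·t and substitute into x ≡ 1 (mod 13): 560·t ≡ 1 − 107 = -106 (mod 13).
    Reduce coefficients mod 13: 1·t ≡ 11 (mod 13).
    So t ≡ 11 (mod 13).
    Then x = 107 + 560·11 = 6267, valid modulo lcm(560, 13) = 7280: x ≡ 6267 (mod 7280).
  Combine with x ≡ 1 (mod 3); new modulus lcm = 21840.
    Write x = 6267 + 7280·t and substitute into x ≡ 1 (mod 3): 7280·t ≡ 1 − 6267 = -6266 (mod 3).
    Reduce coefficients mod 3: 2·t ≡ 1 (mod 3).
    The inverse of 2 mod 3 is 2 (since 2·2 = 4 = 1·3 + 1), so t ≡ 2·1 = 2 ≡ 2 (mod 3).
    Then x = 6267 + 7280·2 = 20827, valid modulo lcm(7280, 3) = 21840: x ≡ 20827 (mod 21840).
Verify against each original: 20827 mod 5 = 2, 20827 mod 16 = 11, 20827 mod 7 = 2, 20827 mod 13 = 1, 20827 mod 3 = 1.

x ≡ 20827 (mod 21840).


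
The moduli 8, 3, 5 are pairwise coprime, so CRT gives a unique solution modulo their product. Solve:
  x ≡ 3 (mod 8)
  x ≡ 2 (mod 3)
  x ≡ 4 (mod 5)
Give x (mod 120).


Moduli 8, 3, 5 are pairwise coprime; by CRT there is a unique solution modulo M = 8 · 3 · 5 = 120.
Solve pairwise, accumulating the modulus:
  Start with x ≡ 3 (mod 8).
  Combine with x ≡ 2 (mod 3): since gcd(8, 3) = 1, we get a unique residue mod 24.
    Write x = 3 + 8·t and substitute into x ≡ 2 (mod 3): 8·t ≡ 2 − 3 = -1 (mod 3).
    Reduce coefficients mod 3: 2·t ≡ 2 (mod 3).
    The inverse of 2 mod 3 is 2 (since 2·2 = 4 = 1·3 + 1), so t ≡ 2·2 = 4 ≡ 1 (mod 3).
    Then x = 3 + 8·1 = 11, valid modulo lcm(8, 3) = 24: x ≡ 11 (mod 24).
  Combine with x ≡ 4 (mod 5): since gcd(24, 5) = 1, we get a unique residue mod 120.
    Write x = 11 + 24·t and substitute into x ≡ 4 (mod 5): 24·t ≡ 4 − 11 = -7 (mod 5).
    Reduce coefficients mod 5: 4·t ≡ 3 (mod 5).
    The inverse of 4 mod 5 is 4 (since 4·4 = 16 = 3·5 + 1), so t ≡ 4·3 = 12 ≡ 2 (mod 5).
    Then x = 11 + 24·2 = 59, valid modulo lcm(24, 5) = 120: x ≡ 59 (mod 120).
Verify: 59 mod 8 = 3 ✓, 59 mod 3 = 2 ✓, 59 mod 5 = 4 ✓.

x ≡ 59 (mod 120).


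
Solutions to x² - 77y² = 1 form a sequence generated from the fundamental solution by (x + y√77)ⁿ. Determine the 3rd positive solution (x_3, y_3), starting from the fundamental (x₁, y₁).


Step 1: Find the fundamental solution (x₁, y₁) of x² - 77y² = 1.
  Expand √77 as a continued fraction. a₀ = ⌊√77⌋ = 8; iterate m_{k+1} = d_k·a_k − m_k, d_{k+1} = (77 − m_{k+1}²)/d_k, a_{k+1} = ⌊(a₀ + m_{k+1})/d_{k+1}⌋ (starting m₀ = 0, d₀ = 1), with convergents p_k = a_k·p_{k-1} + p_{k-2}, q_k = a_k·q_{k-1} + q_{k-2} (p₋₁ = 1, q₋₁ = 0):
  k = 0: a₀ = 8; p₀/q₀ = 8/1; p₀² − 77·q₀² = 64 − 77 = -13.
  k = 1: m = 8, d = 13, a = ⌊(8 + 8)/13⌋ = 1; p/q = (1·8 + 1)/(1·1 + 0) = 9/1; p² − 77·q² = 81 − 77 = 4.
  k = 2: m = 5, d = 4, a = ⌊(8 + 5)/4⌋ = 3; p/q = (3·9 + 8)/(3·1 + 1) = 35/4; p² − 77·q² = 1225 − 1232 = -7.
  k = 3: m = 7, d = 7, a = ⌊(8 + 7)/7⌋ = 2; p/q = (2·35 + 9)/(2·4 + 1) = 79/9; p² − 77·q² = 6241 − 6237 = 4.
  k = 4: m = 7, d = 4, a = ⌊(8 + 7)/4⌋ = 3; p/q = (3·79 + 35)/(3·9 + 4) = 272/31; p² − 77·q² = 73984 − 73997 = -13.
  k = 5: m = 5, d = 13, a = ⌊(8 + 5)/13⌋ = 1; p/q = (1·272 + 79)/(1·31 + 9) = 351/40; p² − 77·q² = 123201 − 123200 = 1.
  The first convergent with p² − 77·q² = 1 gives the fundamental solution (x₁, y₁) = (351, 40).
Step 2: Apply the recurrence (x_{n+1}, y_{n+1}) = (x₁x_n + 77y₁y_n, x₁y_n + y₁x_n) repeatedly.
  From (x_1, y_1) = (351, 40): x_2 = 351·351 + 77·40·40 = 246401; y_2 = 351·40 + 40·351 = 28080.
  From (x_2, y_2) = (246401, 28080): x_3 = 351·246401 + 77·40·28080 = 172973151; y_3 = 351·28080 + 40·246401 = 19712120.
Step 3: Verify x_3² - 77·y_3² = 29919710966868801 - 29919710966868800 = 1 (should be 1). ✓

(x_1, y_1) = (351, 40); (x_3, y_3) = (172973151, 19712120).


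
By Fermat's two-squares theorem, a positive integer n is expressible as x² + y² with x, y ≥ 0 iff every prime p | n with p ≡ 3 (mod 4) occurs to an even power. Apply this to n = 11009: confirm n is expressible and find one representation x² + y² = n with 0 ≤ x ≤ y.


Step 1: Factor n = 11009 = 101 · 109.
Step 2: Check the mod-4 condition on each prime factor: 101 ≡ 1 (mod 4), exponent 1; 109 ≡ 1 (mod 4), exponent 1.
All primes ≡ 3 (mod 4) appear to even exponent (or don't appear), so by the two-squares theorem n IS expressible as a sum of two squares.
Step 3: Build a representation. Here n = 101 · 109 is a product of primes ≡ 1 (mod 4). Each prime p ≡ 1 (mod 4) is itself a sum of two squares; find a² by testing p − a² for a perfect square:
  101: 101 − 1² = 100 = 10² ⇒ 101 = 1² + 10².
  109: 109 − 1² = 108, 109 − 2² = 105, 109 − 3² = 100 = 10² ⇒ 109 = 3² + 10².
  Combine using the Brahmagupta–Fibonacci identity (a² + b²)(c² + d²) = (ac − bd)² + (ad + bc)² = (ac + bd)² + (ad − bc)²:
  101 · 109 = 11009: from (1² + 10²)(3² + 10²), take (1·3 − 10·10, 1·10 + 10·3) = (3 − 100, 10 + 30) = (-97, 40); dropping signs (only squares matter) gives (97, 40); check 97² + 40² = 9409 + 1600 = 11009 ✓.
Step 4: Order so x ≤ y and verify: 40² + 97² = 1600 + 9409 = 11009 = n. ✓

n = 11009 = 40² + 97² (one valid representation with x ≤ y).


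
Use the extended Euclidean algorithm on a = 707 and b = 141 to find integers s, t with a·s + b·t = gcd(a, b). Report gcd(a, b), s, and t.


Euclidean algorithm on (707, 141) — divide until remainder is 0:
  707 = 5 · 141 + 2
  141 = 70 · 2 + 1
  2 = 2 · 1 + 0
gcd(707, 141) = 1.
Track Bezout coefficients alongside the remainders: start with r₀ = 707 = a·1 + b·0 (s = 1, t = 0) and r₁ = 141 = a·0 + b·1 (s = 0, t = 1); each new remainder r_{k+1} = r_{k-1} − q_k·r_k inherits s_{k+1} = s_{k-1} − q_k·s_k, t_{k+1} = t_{k-1} − q_k·t_k, so r_k = a·s_k + b·t_k at every step:
  q = 5: r = 2, s = 1 − 5·0 = 1, t = 0 − 5·1 = -5  (check: 707·1 + 141·(-5) = 2)
  q = 70: r = 1, s = 0 − 70·1 = -70, t = 1 − 70·(-5) = 351  (check: 707·(-70) + 141·351 = 1)
The row with r = 1 (the gcd) gives the Bezout coefficients s = -70, t = 351.
Result: 707 · (-70) + 141 · (351) = 1.

gcd(707, 141) = 1; s = -70, t = 351 (check: 707·(-70) + 141·351 = 1).


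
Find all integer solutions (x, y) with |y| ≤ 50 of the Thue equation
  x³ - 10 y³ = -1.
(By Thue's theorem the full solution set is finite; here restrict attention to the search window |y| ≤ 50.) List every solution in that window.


The equation is x³ - 10y³ = -1. For fixed y, x³ = 10·y³ − 1, so a solution requires the RHS to be a perfect cube.
Strategy: iterate y from -50 to 50, compute RHS = 10·y³ − 1, and check whether it is a (positive or negative) perfect cube.
Check small values of y:
  y = 0: RHS = -1 = (-1)³ ⇒ x = -1 works.
  y = 1: RHS = 9 is not a perfect cube.
  y = -1: RHS = -11 is not a perfect cube.
  y = 2: RHS = 79 is not a perfect cube.
  y = -2: RHS = -81 is not a perfect cube.
  y = 3: RHS = 269 is not a perfect cube.
  y = -3: RHS = -271 is not a perfect cube.
Continuing the search up to |y| = 50 finds no further solutions beyond those listed.
Collected solutions: (-1, 0).

Solutions (with |y| ≤ 50): (-1, 0).


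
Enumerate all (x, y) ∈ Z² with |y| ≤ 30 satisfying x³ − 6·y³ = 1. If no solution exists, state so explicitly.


The equation is x³ - 6y³ = 1. For fixed y, x³ = 6·y³ + 1, so a solution requires the RHS to be a perfect cube.
Strategy: iterate y from -30 to 30, compute RHS = 6·y³ + 1, and check whether it is a (positive or negative) perfect cube.
Check small values of y:
  y = 0: RHS = 1 = (1)³ ⇒ x = 1 works.
  y = 1: RHS = 7 is not a perfect cube.
  y = -1: RHS = -5 is not a perfect cube.
  y = 2: RHS = 49 is not a perfect cube.
  y = -2: RHS = -47 is not a perfect cube.
  y = 3: RHS = 163 is not a perfect cube.
  y = -3: RHS = -161 is not a perfect cube.
Continuing the search up to |y| = 30 finds no further solutions beyond those listed.
Collected solutions: (1, 0).

Solutions (with |y| ≤ 30): (1, 0).


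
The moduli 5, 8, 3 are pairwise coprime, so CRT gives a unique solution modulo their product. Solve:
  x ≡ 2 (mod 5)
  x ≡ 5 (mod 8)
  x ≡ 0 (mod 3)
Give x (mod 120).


Moduli 5, 8, 3 are pairwise coprime; by CRT there is a unique solution modulo M = 5 · 8 · 3 = 120.
Solve pairwise, accumulating the modulus:
  Start with x ≡ 2 (mod 5).
  Combine with x ≡ 5 (mod 8): since gcd(5, 8) = 1, we get a unique residue mod 40.
    Write x = 2 + 5·t and substitute into x ≡ 5 (mod 8): 5·t ≡ 5 − 2 = 3 (mod 8).
    The inverse of 5 mod 8 is 5 (since 5·5 = 25 = 3·8 + 1), so t ≡ 5·3 = 15 ≡ 7 (mod 8).
    Then x = 2 + 5·7 = 37, valid modulo lcm(5, 8) = 40: x ≡ 37 (mod 40).
  Combine with x ≡ 0 (mod 3): since gcd(40, 3) = 1, we get a unique residue mod 120.
    Write x = 37 + 40·t and substitute into x ≡ 0 (mod 3): 40·t ≡ 0 − 37 = -37 (mod 3).
    Reduce coefficients mod 3: 1·t ≡ 2 (mod 3).
    So t ≡ 2 (mod 3).
    Then x = 37 + 40·2 = 117, valid modulo lcm(40, 3) = 120: x ≡ 117 (mod 120).
Verify: 117 mod 5 = 2 ✓, 117 mod 8 = 5 ✓, 117 mod 3 = 0 ✓.

x ≡ 117 (mod 120).


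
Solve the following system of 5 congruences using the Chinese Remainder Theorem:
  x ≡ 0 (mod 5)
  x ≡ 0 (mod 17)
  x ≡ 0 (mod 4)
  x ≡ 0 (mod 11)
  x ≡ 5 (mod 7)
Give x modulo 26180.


Product of moduli M = 5 · 17 · 4 · 11 · 7 = 26180.
Merge one congruence at a time:
  Start: x ≡ 0 (mod 5).
  Combine with x ≡ 0 (mod 17); new modulus lcm = 85.
    Write x = 0 + 5·t and substitute into x ≡ 0 (mod 17): 5·t ≡ 0 − 0 = 0 (mod 17).
    The inverse of 5 mod 17 is 7 (since 5·7 = 35 = 2·17 + 1), so t ≡ 7·0 = 0 ≡ 0 (mod 17).
    Then x = 0 + 5·0 = 0, valid modulo lcm(5, 17) = 85: x ≡ 0 (mod 85).
  Combine with x ≡ 0 (mod 4); new modulus lcm = 340.
    Write x = 0 + 85·t and substitute into x ≡ 0 (mod 4): 85·t ≡ 0 − 0 = 0 (mod 4).
    Reduce coefficients mod 4: 1·t ≡ 0 (mod 4).
    So t ≡ 0 (mod 4).
    Then x = 0 + 85·0 = 0, valid modulo lcm(85, 4) = 340: x ≡ 0 (mod 340).
  Combine with x ≡ 0 (mod 11); new modulus lcm = 3740.
    Write x = 0 + 340·t and substitute into x ≡ 0 (mod 11): 340·t ≡ 0 − 0 = 0 (mod 11).
    Reduce coefficients mod 11: 10·t ≡ 0 (mod 11).
    The inverse of 10 mod 11 is 10 (since 10·10 = 100 = 9·11 + 1), so t ≡ 10·0 = 0 ≡ 0 (mod 11).
    Then x = 0 + 340·0 = 0, valid modulo lcm(340, 11) = 3740: x ≡ 0 (mod 3740).
  Combine with x ≡ 5 (mod 7); new modulus lcm = 26180.
    Write x = 0 + 3740·t and substitute into x ≡ 5 (mod 7): 3740·t ≡ 5 − 0 = 5 (mod 7).
    Reduce coefficients mod 7: 2·t ≡ 5 (mod 7).
    The inverse of 2 mod 7 is 4 (since 2·4 = 8 = 1·7 + 1), so t ≡ 4·5 = 20 ≡ 6 (mod 7).
    Then x = 0 + 3740·6 = 22440, valid modulo lcm(3740, 7) = 26180: x ≡ 22440 (mod 26180).
Verify against each original: 22440 mod 5 = 0, 22440 mod 17 = 0, 22440 mod 4 = 0, 22440 mod 11 = 0, 22440 mod 7 = 5.

x ≡ 22440 (mod 26180).


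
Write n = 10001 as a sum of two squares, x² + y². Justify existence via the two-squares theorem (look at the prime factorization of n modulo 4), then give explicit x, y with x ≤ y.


Step 1: Factor n = 10001 = 73 · 137.
Step 2: Check the mod-4 condition on each prime factor: 73 ≡ 1 (mod 4), exponent 1; 137 ≡ 1 (mod 4), exponent 1.
All primes ≡ 3 (mod 4) appear to even exponent (or don't appear), so by the two-squares theorem n IS expressible as a sum of two squares.
Step 3: Build a representation. Here n = 73 · 137 is a product of primes ≡ 1 (mod 4). Each prime p ≡ 1 (mod 4) is itself a sum of two squares; find a² by testing p − a² for a perfect square:
  73: 73 − 1² = 72, 73 − 2² = 69, 73 − 3² = 64 = 8² ⇒ 73 = 3² + 8².
  137: 137 − 1² = 136, 137 − 2² = 133, 137 − 3² = 128, 137 − 4² = 121 = 11² ⇒ 137 = 4² + 11².
  Combine using the Brahmagupta–Fibonacci identity (a² + b²)(c² + d²) = (ac − bd)² + (ad + bc)² = (ac + bd)² + (ad − bc)²:
  73 · 137 = 10001: from (3² + 8²)(4² + 11²), take (3·4 − 8·11, 3·11 + 8·4) = (12 − 88, 33 + 32) = (-76, 65); dropping signs (only squares matter) gives (76, 65); check 76² + 65² = 5776 + 4225 = 10001 ✓.
Step 4: Order so x ≤ y and verify: 65² + 76² = 4225 + 5776 = 10001 = n. ✓

n = 10001 = 65² + 76² (one valid representation with x ≤ y).


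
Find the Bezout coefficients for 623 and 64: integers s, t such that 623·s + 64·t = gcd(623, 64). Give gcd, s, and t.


Euclidean algorithm on (623, 64) — divide until remainder is 0:
  623 = 9 · 64 + 47
  64 = 1 · 47 + 17
  47 = 2 · 17 + 13
  17 = 1 · 13 + 4
  13 = 3 · 4 + 1
  4 = 4 · 1 + 0
gcd(623, 64) = 1.
Track Bezout coefficients alongside the remainders: start with r₀ = 623 = a·1 + b·0 (s = 1, t = 0) and r₁ = 64 = a·0 + b·1 (s = 0, t = 1); each new remainder r_{k+1} = r_{k-1} − q_k·r_k inherits s_{k+1} = s_{k-1} − q_k·s_k, t_{k+1} = t_{k-1} − q_k·t_k, so r_k = a·s_k + b·t_k at every step:
  q = 9: r = 47, s = 1 − 9·0 = 1, t = 0 − 9·1 = -9  (check: 623·1 + 64·(-9) = 47)
  q = 1: r = 17, s = 0 − 1·1 = -1, t = 1 − 1·(-9) = 10  (check: 623·(-1) + 64·10 = 17)
  q = 2: r = 13, s = 1 − 2·(-1) = 3, t = -9 − 2·10 = -29  (check: 623·3 + 64·(-29) = 13)
  q = 1: r = 4, s = -1 − 1·3 = -4, t = 10 − 1·(-29) = 39  (check: 623·(-4) + 64·39 = 4)
  q = 3: r = 1, s = 3 − 3·(-4) = 15, t = -29 − 3·39 = -146  (check: 623·15 + 64·(-146) = 1)
The row with r = 1 (the gcd) gives the Bezout coefficients s = 15, t = -146.
Result: 623 · (15) + 64 · (-146) = 1.

gcd(623, 64) = 1; s = 15, t = -146 (check: 623·15 + 64·(-146) = 1).


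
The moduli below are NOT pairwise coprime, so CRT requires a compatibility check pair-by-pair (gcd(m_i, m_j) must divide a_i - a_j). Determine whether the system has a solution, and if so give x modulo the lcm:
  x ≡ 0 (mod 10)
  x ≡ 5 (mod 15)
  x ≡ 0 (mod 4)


Moduli 10, 15, 4 are not pairwise coprime, so CRT works modulo lcm(m_i) when all pairwise compatibility conditions hold.
Pairwise compatibility: gcd(m_i, m_j) must divide a_i - a_j for every pair.
Merge one congruence at a time:
  Start: x ≡ 0 (mod 10).
  Combine with x ≡ 5 (mod 15): gcd(10, 15) = 5; 5 - 0 = 5, which IS divisible by 5, so compatible.
    Write x = 0 + 10·t and substitute into x ≡ 5 (mod 15): 10·t ≡ 5 − 0 = 5 (mod 15).
    Divide the congruence (and modulus) by g = 5: 2·t ≡ 1 (mod 3).
    The inverse of 2 mod 3 is 2 (since 2·2 = 4 = 1·3 + 1), so t ≡ 2·1 = 2 ≡ 2 (mod 3).
    Then x = 0 + 10·2 = 20, valid modulo lcm(10, 15) = 30: x ≡ 20 (mod 30).
  Combine with x ≡ 0 (mod 4): gcd(30, 4) = 2; 0 - 20 = -20, which IS divisible by 2, so compatible.
    Write x = 20 + 30·t and substitute into x ≡ 0 (mod 4): 30·t ≡ 0 − 20 = -20 (mod 4).
    Divide the congruence (and modulus) by g = 2: 15·t ≡ -10 (mod 2).
    Reduce coefficients mod 2: 1·t ≡ 0 (mod 2).
    So t ≡ 0 (mod 2).
    Then x = 20 + 30·0 = 20, valid modulo lcm(30, 4) = 60: x ≡ 20 (mod 60).
Verify: 20 mod 10 = 0, 20 mod 15 = 5, 20 mod 4 = 0.

x ≡ 20 (mod 60).


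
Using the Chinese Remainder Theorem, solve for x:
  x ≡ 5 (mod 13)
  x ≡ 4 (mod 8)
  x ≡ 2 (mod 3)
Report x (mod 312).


Moduli 13, 8, 3 are pairwise coprime; by CRT there is a unique solution modulo M = 13 · 8 · 3 = 312.
Solve pairwise, accumulating the modulus:
  Start with x ≡ 5 (mod 13).
  Combine with x ≡ 4 (mod 8): since gcd(13, 8) = 1, we get a unique residue mod 104.
    Write x = 5 + 13·t and substitute into x ≡ 4 (mod 8): 13·t ≡ 4 − 5 = -1 (mod 8).
    Reduce coefficients mod 8: 5·t ≡ 7 (mod 8).
    The inverse of 5 mod 8 is 5 (since 5·5 = 25 = 3·8 + 1), so t ≡ 5·7 = 35 ≡ 3 (mod 8).
    Then x = 5 + 13·3 = 44, valid modulo lcm(13, 8) = 104: x ≡ 44 (mod 104).
  Combine with x ≡ 2 (mod 3): since gcd(104, 3) = 1, we get a unique residue mod 312.
    Write x = 44 + 104·t and substitute into x ≡ 2 (mod 3): 104·t ≡ 2 − 44 = -42 (mod 3).
    Reduce coefficients mod 3: 2·t ≡ 0 (mod 3).
    The inverse of 2 mod 3 is 2 (since 2·2 = 4 = 1·3 + 1), so t ≡ 2·0 = 0 ≡ 0 (mod 3).
    Then x = 44 + 104·0 = 44, valid modulo lcm(104, 3) = 312: x ≡ 44 (mod 312).
Verify: 44 mod 13 = 5 ✓, 44 mod 8 = 4 ✓, 44 mod 3 = 2 ✓.

x ≡ 44 (mod 312).


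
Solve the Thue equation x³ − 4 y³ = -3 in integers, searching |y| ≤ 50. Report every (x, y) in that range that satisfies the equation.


The equation is x³ - 4y³ = -3. For fixed y, x³ = 4·y³ − 3, so a solution requires the RHS to be a perfect cube.
Strategy: iterate y from -50 to 50, compute RHS = 4·y³ − 3, and check whether it is a (positive or negative) perfect cube.
Check small values of y:
  y = 0: RHS = -3 is not a perfect cube.
  y = 1: RHS = 1 = (1)³ ⇒ x = 1 works.
  y = -1: RHS = -7 is not a perfect cube.
  y = 2: RHS = 29 is not a perfect cube.
  y = -2: RHS = -35 is not a perfect cube.
  y = 3: RHS = 105 is not a perfect cube.
  y = -3: RHS = -111 is not a perfect cube.
Continuing the search up to |y| = 50 finds no further solutions beyond those listed.
Collected solutions: (1, 1).

Solutions (with |y| ≤ 50): (1, 1).


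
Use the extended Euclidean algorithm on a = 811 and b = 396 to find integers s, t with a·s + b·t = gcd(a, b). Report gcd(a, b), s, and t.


Euclidean algorithm on (811, 396) — divide until remainder is 0:
  811 = 2 · 396 + 19
  396 = 20 · 19 + 16
  19 = 1 · 16 + 3
  16 = 5 · 3 + 1
  3 = 3 · 1 + 0
gcd(811, 396) = 1.
Track Bezout coefficients alongside the remainders: start with r₀ = 811 = a·1 + b·0 (s = 1, t = 0) and r₁ = 396 = a·0 + b·1 (s = 0, t = 1); each new remainder r_{k+1} = r_{k-1} − q_k·r_k inherits s_{k+1} = s_{k-1} − q_k·s_k, t_{k+1} = t_{k-1} − q_k·t_k, so r_k = a·s_k + b·t_k at every step:
  q = 2: r = 19, s = 1 − 2·0 = 1, t = 0 − 2·1 = -2  (check: 811·1 + 396·(-2) = 19)
  q = 20: r = 16, s = 0 − 20·1 = -20, t = 1 − 20·(-2) = 41  (check: 811·(-20) + 396·41 = 16)
  q = 1: r = 3, s = 1 − 1·(-20) = 21, t = -2 − 1·41 = -43  (check: 811·21 + 396·(-43) = 3)
  q = 5: r = 1, s = -20 − 5·21 = -125, t = 41 − 5·(-43) = 256  (check: 811·(-125) + 396·256 = 1)
The row with r = 1 (the gcd) gives the Bezout coefficients s = -125, t = 256.
Result: 811 · (-125) + 396 · (256) = 1.

gcd(811, 396) = 1; s = -125, t = 256 (check: 811·(-125) + 396·256 = 1).


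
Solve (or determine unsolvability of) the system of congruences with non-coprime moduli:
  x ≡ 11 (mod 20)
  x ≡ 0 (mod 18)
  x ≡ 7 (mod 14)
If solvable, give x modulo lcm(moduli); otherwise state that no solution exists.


Moduli 20, 18, 14 are not pairwise coprime, so CRT works modulo lcm(m_i) when all pairwise compatibility conditions hold.
Pairwise compatibility: gcd(m_i, m_j) must divide a_i - a_j for every pair.
Merge one congruence at a time:
  Start: x ≡ 11 (mod 20).
  Combine with x ≡ 0 (mod 18): gcd(20, 18) = 2, and 0 - 11 = -11 is NOT divisible by 2.
    ⇒ system is inconsistent (no integer solution).

No solution (the system is inconsistent).


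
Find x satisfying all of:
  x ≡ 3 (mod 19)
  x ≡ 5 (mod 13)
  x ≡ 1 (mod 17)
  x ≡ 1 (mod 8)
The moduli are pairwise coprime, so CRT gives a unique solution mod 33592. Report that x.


Product of moduli M = 19 · 13 · 17 · 8 = 33592.
Merge one congruence at a time:
  Start: x ≡ 3 (mod 19).
  Combine with x ≡ 5 (mod 13); new modulus lcm = 247.
    Write x = 3 + 19·t and substitute into x ≡ 5 (mod 13): 19·t ≡ 5 − 3 = 2 (mod 13).
    Reduce coefficients mod 13: 6·t ≡ 2 (mod 13).
    The inverse of 6 mod 13 is 11 (since 6·11 = 66 = 5·13 + 1), so t ≡ 11·2 = 22 ≡ 9 (mod 13).
    Then x = 3 + 19·9 = 174, valid modulo lcm(19, 13) = 247: x ≡ 174 (mod 247).
  Combine with x ≡ 1 (mod 17); new modulus lcm = 4199.
    Write x = 174 + 247·t and substitute into x ≡ 1 (mod 17): 247·t ≡ 1 − 174 = -173 (mod 17).
    Reduce coefficients mod 17: 9·t ≡ 14 (mod 17).
    The inverse of 9 mod 17 is 2 (since 9·2 = 18 = 1·17 + 1), so t ≡ 2·14 = 28 ≡ 11 (mod 17).
    Then x = 174 + 247·11 = 2891, valid modulo lcm(247, 17) = 4199: x ≡ 2891 (mod 4199).
  Combine with x ≡ 1 (mod 8); new modulus lcm = 33592.
    Write x = 2891 + 4199·t and substitute into x ≡ 1 (mod 8): 4199·t ≡ 1 − 2891 = -2890 (mod 8).
    Reduce coefficients mod 8: 7·t ≡ 6 (mod 8).
    The inverse of 7 mod 8 is 7 (since 7·7 = 49 = 6·8 + 1), so t ≡ 7·6 = 42 ≡ 2 (mod 8).
    Then x = 2891 + 4199·2 = 11289, valid modulo lcm(4199, 8) = 33592: x ≡ 11289 (mod 33592).
Verify against each original: 11289 mod 19 = 3, 11289 mod 13 = 5, 11289 mod 17 = 1, 11289 mod 8 = 1.

x ≡ 11289 (mod 33592).
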